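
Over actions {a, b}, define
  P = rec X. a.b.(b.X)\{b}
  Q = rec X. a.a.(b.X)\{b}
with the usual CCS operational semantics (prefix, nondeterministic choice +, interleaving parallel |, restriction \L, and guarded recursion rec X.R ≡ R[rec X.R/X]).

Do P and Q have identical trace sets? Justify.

traces(P) ≠ traces(Q) — witness ⟨ab⟩

Reachable graph of P (3 states):
  p0 = rec X. a.b.(b.X)\{b} | ··a··> p1
  p1 = b.(b.(rec X. a.b.(b.X)\{b}))\{b} | ··b··> p2
  p2 = (b.(rec X. a.b.(b.X)\{b}))\{b} | ·
Reachable graph of Q (3 states):
  q0 = rec X. a.a.(b.X)\{b} | ··a··> q1
  q1 = a.(b.(rec X. a.a.(b.X)\{b}))\{b} | ··a··> q2
  q2 = (b.(rec X. a.a.(b.X)\{b}))\{b} | ·
Run σ = ⟨ab⟩ on P: start {p0}
  [1] a ⇒ {p1}
  [2] b ⇒ {p2}
  ✓ P
Run σ = ⟨ab⟩ on Q: start {q0}
  [1] a ⇒ {q1}
  [2] b ⇒ ∅ (Q stuck)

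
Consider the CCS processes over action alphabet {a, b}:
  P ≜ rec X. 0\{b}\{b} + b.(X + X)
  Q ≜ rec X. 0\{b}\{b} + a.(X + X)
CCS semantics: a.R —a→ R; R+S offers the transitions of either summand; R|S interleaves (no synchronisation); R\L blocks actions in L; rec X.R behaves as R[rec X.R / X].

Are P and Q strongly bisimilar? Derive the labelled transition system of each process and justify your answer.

NO

LTS(P): 2 reachable states
  m0 = rec X. 0\{b}\{b} + b.(X + X) | =b=> m1
  m1 = (rec X. 0\{b}\{b} + b.(X + X)) + (rec X. 0\{b}\{b} + b.(X + X)) | =b=> m1
LTS(Q): 2 reachable states
  n0 = rec X. 0\{b}\{b} + a.(X + X) | =a=> n1
  n1 = (rec X. 0\{b}\{b} + a.(X + X)) + (rec X. 0\{b}\{b} + a.(X + X)) | =a=> n1
Partition-refinement fixed point:
  B0 = {m0, m1}
  B1 = {n0, n1}
m0 ∈ B0, n0 ∈ B1 → different blocks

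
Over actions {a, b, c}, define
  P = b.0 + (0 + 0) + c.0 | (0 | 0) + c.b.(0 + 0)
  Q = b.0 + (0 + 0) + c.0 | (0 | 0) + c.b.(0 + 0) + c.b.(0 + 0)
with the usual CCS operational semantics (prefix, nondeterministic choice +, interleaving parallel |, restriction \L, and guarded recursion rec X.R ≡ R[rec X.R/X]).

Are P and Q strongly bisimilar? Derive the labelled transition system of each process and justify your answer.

P's transition system — 5 states:
  p0 = b.0 + (0 + 0) + c.0 | (0 | 0) + c.b.(0 + 0) has moves =b=> p1, =c=> p2, =c=> p3
  p1 = 0 has moves (no moves)
  p2 = 0 | (0 | 0) has moves (no moves)
  p3 = b.(0 + 0) has moves =b=> p4
  p4 = 0 + 0 has moves (no moves)
Q's transition system — 5 states:
  q0 = b.0 + (0 + 0) + c.0 | (0 | 0) + c.b.(0 + 0) + c.b.(0 + 0) has moves =b=> q1, =c=> q2, =c=> q3
  q1 = 0 has moves (no moves)
  q2 = 0 | (0 | 0) has moves (no moves)
  q3 = b.(0 + 0) has moves =b=> q4
  q4 = 0 + 0 has moves (no moves)
Coarsest stable partition (strong bisimilarity classes):
  B0 = {p0, q0}
  B1 = {p3, q3}
  B2 = {p1, p2, p4, q1, q2, q4}
p0 ∈ B0, q0 ∈ B0 → same block

bisimilar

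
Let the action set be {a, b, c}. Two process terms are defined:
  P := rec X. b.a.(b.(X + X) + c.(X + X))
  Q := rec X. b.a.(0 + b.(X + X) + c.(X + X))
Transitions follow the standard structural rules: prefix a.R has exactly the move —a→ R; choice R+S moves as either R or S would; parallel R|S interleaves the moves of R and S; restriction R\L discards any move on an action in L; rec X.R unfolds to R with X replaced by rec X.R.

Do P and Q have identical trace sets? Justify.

P's transition system — 4 states:
  m0 = rec X. b.a.(b.(X + X) + c.(X + X)) :: ··b··> m1
  m1 = a.(b.((rec X. b.a.(b.(X + X) + c.(X + X))) + (rec X. b.a.(b.(X + X) + c.(X + X)))) + c.((rec X. b.a.(b.(X + X) + c.(X + X))) + (rec X. b.a.(b.(X + X) + c.(X + X))))) :: ··a··> m2
  m2 = b.((rec X. b.a.(b.(X + X) + c.(X + X))) + (rec X. b.a.(b.(X + X) + c.(X + X)))) + c.((rec X. b.a.(b.(X + X) + c.(X + X))) + (rec X. b.a.(b.(X + X) + c.(X + X)))) :: ··b··> m3, ··c··> m3
  m3 = (rec X. b.a.(b.(X + X) + c.(X + X))) + (rec X. b.a.(b.(X + X) + c.(X + X))) :: ··b··> m1
Q's transition system — 4 states:
  n0 = rec X. b.a.(0 + b.(X + X) + c.(X + X)) :: ··b··> n1
  n1 = a.(0 + b.((rec X. b.a.(0 + b.(X + X) + c.(X + X))) + (rec X. b.a.(0 + b.(X + X) + c.(X + X)))) + c.((rec X. b.a.(0 + b.(X + X) + c.(X + X))) + (rec X. b.a.(0 + b.(X + X) + c.(X + X))))) :: ··a··> n2
  n2 = 0 + b.((rec X. b.a.(0 + b.(X + X) + c.(X + X))) + (rec X. b.a.(0 + b.(X + X) + c.(X + X)))) + c.((rec X. b.a.(0 + b.(X + X) + c.(X + X))) + (rec X. b.a.(0 + b.(X + X) + c.(X + X)))) :: ··b··> n3, ··c··> n3
  n3 = (rec X. b.a.(0 + b.(X + X) + c.(X + X))) + (rec X. b.a.(0 + b.(X + X) + c.(X + X))) :: ··b··> n1
Partition-refinement fixed point:
  B0 = {m0, m3, n0, n3}
  B1 = {m1, n1}
  B2 = {m2, n2}
m0 ∈ B0, n0 ∈ B0 → same block
Bisimilar ⇒ trace-equivalent.

trace-equivalent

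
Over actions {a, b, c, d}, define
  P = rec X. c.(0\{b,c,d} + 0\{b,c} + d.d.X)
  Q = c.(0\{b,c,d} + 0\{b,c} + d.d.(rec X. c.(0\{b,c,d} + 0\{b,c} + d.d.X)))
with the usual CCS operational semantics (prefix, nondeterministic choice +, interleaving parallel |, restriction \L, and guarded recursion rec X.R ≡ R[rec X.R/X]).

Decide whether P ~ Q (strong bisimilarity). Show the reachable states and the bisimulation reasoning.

YES

Reachable graph of P (3 states):
  s0 = rec X. c.(0\{b,c,d} + 0\{b,c} + d.d.X) has moves --c--▸ s1
  s1 = 0\{b,c,d} + 0\{b,c} + d.d.(rec X. c.(0\{b,c,d} + 0\{b,c} + d.d.X)) has moves --d--▸ s2
  s2 = d.(rec X. c.(0\{b,c,d} + 0\{b,c} + d.d.X)) has moves --d--▸ s0
Reachable graph of Q (4 states):
  t0 = c.(0\{b,c,d} + 0\{b,c} + d.d.(rec X. c.(0\{b,c,d} + 0\{b,c} + d.d.X))) has moves --c--▸ t1
  t1 = 0\{b,c,d} + 0\{b,c} + d.d.(rec X. c.(0\{b,c,d} + 0\{b,c} + d.d.X)) has moves --d--▸ t2
  t2 = d.(rec X. c.(0\{b,c,d} + 0\{b,c} + d.d.X)) has moves --d--▸ t3
  t3 = rec X. c.(0\{b,c,d} + 0\{b,c} + d.d.X) has moves --c--▸ t1
Coarsest stable partition (strong bisimilarity classes):
  B0 = {s0, t0, t3}
  B1 = {s1, t1}
  B2 = {s2, t2}
s0 ∈ B0, t0 ∈ B0 → same block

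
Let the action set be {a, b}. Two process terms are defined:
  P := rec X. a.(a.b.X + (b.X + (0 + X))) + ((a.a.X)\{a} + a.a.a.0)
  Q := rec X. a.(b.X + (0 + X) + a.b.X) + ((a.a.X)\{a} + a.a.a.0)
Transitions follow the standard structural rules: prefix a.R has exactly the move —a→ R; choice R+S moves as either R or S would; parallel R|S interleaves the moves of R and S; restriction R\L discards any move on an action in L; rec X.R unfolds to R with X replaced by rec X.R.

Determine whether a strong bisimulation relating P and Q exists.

YES

Reachable graph of P (6 states):
  m0 = rec X. a.(a.b.X + (b.X + (0 + X))) + ((a.a.X)\{a} + a.a.a.0) :: —a→ m1, —a→ m2
  m1 = a.a.0 :: —a→ m3
  m2 = a.b.(rec X. a.(a.b.X + (b.X + (0 + X))) + ((a.a.X)\{a} + a.a.a.0)) + (b.(rec X. a.(a.b.X + (b.X + (0 + X))) + ((a.a.X)\{a} + a.a.a.0)) + (0 + (rec X. a.(a.b.X + (b.X + (0 + X))) + ((a.a.X)\{a} + a.a.a.0)))) :: —a→ m1, —a→ m2, —a→ m4, —b→ m0
  m3 = a.0 :: —a→ m5
  m4 = b.(rec X. a.(a.b.X + (b.X + (0 + X))) + ((a.a.X)\{a} + a.a.a.0)) :: —b→ m0
  m5 = 0 :: deadlocked
Reachable graph of Q (6 states):
  n0 = rec X. a.(b.X + (0 + X) + a.b.X) + ((a.a.X)\{a} + a.a.a.0) :: —a→ n1, —a→ n2
  n1 = a.a.0 :: —a→ n3
  n2 = b.(rec X. a.(b.X + (0 + X) + a.b.X) + ((a.a.X)\{a} + a.a.a.0)) + (0 + (rec X. a.(b.X + (0 + X) + a.b.X) + ((a.a.X)\{a} + a.a.a.0))) + a.b.(rec X. a.(b.X + (0 + X) + a.b.X) + ((a.a.X)\{a} + a.a.a.0)) :: —a→ n1, —a→ n2, —a→ n4, —b→ n0
  n3 = a.0 :: —a→ n5
  n4 = b.(rec X. a.(b.X + (0 + X) + a.b.X) + ((a.a.X)\{a} + a.a.a.0)) :: —b→ n0
  n5 = 0 :: deadlocked
Bisimilarity quotient blocks:
  B0 = {m0, n0}
  B1 = {m1, n1}
  B2 = {m3, n3}
  B3 = {m5, n5}
  B4 = {m2, n2}
  B5 = {m4, n4}
m0 ∈ B0, n0 ∈ B0 → same block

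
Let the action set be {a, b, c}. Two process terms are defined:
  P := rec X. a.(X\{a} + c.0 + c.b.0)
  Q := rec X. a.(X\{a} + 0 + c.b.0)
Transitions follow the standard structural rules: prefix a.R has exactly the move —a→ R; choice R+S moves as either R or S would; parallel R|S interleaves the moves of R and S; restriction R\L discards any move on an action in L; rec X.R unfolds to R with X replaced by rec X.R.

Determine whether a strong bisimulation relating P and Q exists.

Reachable graph of P (4 states):
  u0 = rec X. a.(X\{a} + c.0 + c.b.0) has moves ··a··> u1
  u1 = (rec X. a.(X\{a} + c.0 + c.b.0))\{a} + c.0 + c.b.0 has moves ··c··> u2, ··c··> u3
  u2 = 0 has moves ∅
  u3 = b.0 has moves ··b··> u2
Reachable graph of Q (4 states):
  v0 = rec X. a.(X\{a} + 0 + c.b.0) has moves ··a··> v1
  v1 = (rec X. a.(X\{a} + 0 + c.b.0))\{a} + 0 + c.b.0 has moves ··c··> v2
  v2 = b.0 has moves ··b··> v3
  v3 = 0 has moves ∅
Partition-refinement fixed point:
  B0 = {u0}
  B1 = {u1}
  B2 = {u3, v2}
  B3 = {u2, v3}
  B4 = {v0}
  B5 = {v1}
u0 ∈ B0, v0 ∈ B4 → different blocks

NO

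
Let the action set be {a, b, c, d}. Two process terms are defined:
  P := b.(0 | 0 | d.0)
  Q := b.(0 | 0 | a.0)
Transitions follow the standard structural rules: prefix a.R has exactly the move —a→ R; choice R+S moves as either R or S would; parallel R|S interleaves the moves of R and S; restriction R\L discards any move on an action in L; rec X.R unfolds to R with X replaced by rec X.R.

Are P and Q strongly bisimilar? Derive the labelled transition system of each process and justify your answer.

P's transition system — 3 states:
  m0 = b.(0 | 0 | d.0) has moves --b--▸ m1
  m1 = 0 | 0 | d.0 has moves --d--▸ m2
  m2 = 0 | 0 | 0 has moves deadlocked
Q's transition system — 3 states:
  n0 = b.(0 | 0 | a.0) has moves --b--▸ n1
  n1 = 0 | 0 | a.0 has moves --a--▸ n2
  n2 = 0 | 0 | 0 has moves deadlocked
Coarsest stable partition (strong bisimilarity classes):
  B0 = {m0}
  B1 = {m1}
  B2 = {m2, n2}
  B3 = {n0}
  B4 = {n1}
m0 ∈ B0, n0 ∈ B3 → different blocks

NO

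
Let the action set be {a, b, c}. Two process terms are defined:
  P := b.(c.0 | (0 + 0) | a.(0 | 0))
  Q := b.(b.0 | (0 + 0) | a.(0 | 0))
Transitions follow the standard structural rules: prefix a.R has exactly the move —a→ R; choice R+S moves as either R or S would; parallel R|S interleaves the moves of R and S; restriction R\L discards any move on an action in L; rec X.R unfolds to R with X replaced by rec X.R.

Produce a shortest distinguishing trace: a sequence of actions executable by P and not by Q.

bc

Reachable graph of P (5 states):
  s0 = b.(c.0 | (0 + 0) | a.(0 | 0)) → =b=> s1
  s1 = c.0 | (0 + 0) | a.(0 | 0) → =a=> s2, =c=> s3
  s2 = c.0 | (0 + 0) | (0 | 0) → =c=> s4
  s3 = 0 | (0 + 0) | a.(0 | 0) → =a=> s4
  s4 = 0 | (0 + 0) | (0 | 0) → stopped
Reachable graph of Q (5 states):
  t0 = b.(b.0 | (0 + 0) | a.(0 | 0)) → =b=> t1
  t1 = b.0 | (0 + 0) | a.(0 | 0) → =a=> t2, =b=> t3
  t2 = b.0 | (0 + 0) | (0 | 0) → =b=> t4
  t3 = 0 | (0 + 0) | a.(0 | 0) → =a=> t4
  t4 = 0 | (0 + 0) | (0 | 0) → stopped
Executing bc from P (initial set {s0}):
  step 1 (b): {s1}
  step 2 (c): {s3}
  ✓ P
Executing bc from Q (initial set {t0}):
  step 1 (b): {t1}
  step 2 (c): no successor for Q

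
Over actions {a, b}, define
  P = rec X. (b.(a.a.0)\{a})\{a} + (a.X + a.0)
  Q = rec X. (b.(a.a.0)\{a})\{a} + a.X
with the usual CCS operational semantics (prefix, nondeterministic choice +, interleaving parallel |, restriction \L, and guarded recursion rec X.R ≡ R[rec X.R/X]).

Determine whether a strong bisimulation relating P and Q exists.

LTS(P): 3 reachable states
  p0 = rec X. (b.(a.a.0)\{a})\{a} + (a.X + a.0) ⊢ --a--▸ p0, --a--▸ p1, --b--▸ p2
  p1 = 0 ⊢ ∅
  p2 = (a.a.0)\{a}\{a} ⊢ ∅
LTS(Q): 2 reachable states
  q0 = rec X. (b.(a.a.0)\{a})\{a} + a.X ⊢ --a--▸ q0, --b--▸ q1
  q1 = (a.a.0)\{a}\{a} ⊢ ∅
Bisimilarity quotient blocks:
  B0 = {p0}
  B1 = {p1, p2, q1}
  B2 = {q0}
p0 ∈ B0, q0 ∈ B2 → different blocks

P ≁ Q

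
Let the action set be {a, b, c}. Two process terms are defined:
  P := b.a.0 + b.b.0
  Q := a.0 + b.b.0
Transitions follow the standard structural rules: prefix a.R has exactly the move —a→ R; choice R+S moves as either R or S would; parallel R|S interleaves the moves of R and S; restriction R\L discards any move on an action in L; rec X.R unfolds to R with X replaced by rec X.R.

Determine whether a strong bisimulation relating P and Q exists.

P's transition system — 4 states:
  p0 = b.a.0 + b.b.0 | --b--▸ p1, --b--▸ p2
  p1 = a.0 | --a--▸ p3
  p2 = b.0 | --b--▸ p3
  p3 = 0 | (no moves)
Q's transition system — 3 states:
  q0 = a.0 + b.b.0 | --a--▸ q1, --b--▸ q2
  q1 = 0 | (no moves)
  q2 = b.0 | --b--▸ q1
Coarsest stable partition (strong bisimilarity classes):
  B0 = {p0}
  B1 = {p1}
  B2 = {p3, q1}
  B3 = {p2, q2}
  B4 = {q0}
p0 ∈ B0, q0 ∈ B4 → different blocks

not bisimilar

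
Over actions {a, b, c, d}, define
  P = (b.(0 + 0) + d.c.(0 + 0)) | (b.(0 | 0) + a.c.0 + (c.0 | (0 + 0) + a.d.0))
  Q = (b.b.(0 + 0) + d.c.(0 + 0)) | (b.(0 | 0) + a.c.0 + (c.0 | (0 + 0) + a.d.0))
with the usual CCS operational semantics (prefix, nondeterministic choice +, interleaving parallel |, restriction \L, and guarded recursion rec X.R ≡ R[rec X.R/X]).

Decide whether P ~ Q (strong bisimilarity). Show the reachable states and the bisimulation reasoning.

NO

LTS(P): 18 reachable states
  s0 = (b.(0 + 0) + d.c.(0 + 0)) | (b.(0 | 0) + a.c.0 + (c.0 | (0 + 0) + a.d.0)) | --a--▸ s1, --a--▸ s2, --b--▸ s3, --b--▸ s4, --c--▸ s5, --d--▸ s6
  s1 = (b.(0 + 0) + d.c.(0 + 0)) | c.0 | --b--▸ s7, --c--▸ s8, --d--▸ s9
  s2 = (b.(0 + 0) + d.c.(0 + 0)) | d.0 | --b--▸ s10, --d--▸ s11, --d--▸ s8
  s3 = (0 + 0) | (b.(0 | 0) + a.c.0 + (c.0 | (0 + 0) + a.d.0)) | --a--▸ s10, --a--▸ s7, --b--▸ s12, --c--▸ s13
  s4 = (b.(0 + 0) + d.c.(0 + 0)) | (0 | 0) | --b--▸ s12, --d--▸ s14
  s5 = (b.(0 + 0) + d.c.(0 + 0)) | (0 | (0 + 0)) | --b--▸ s13, --d--▸ s15
  s6 = c.(0 + 0) | (b.(0 | 0) + a.c.0 + (c.0 | (0 + 0) + a.d.0)) | --a--▸ s11, --a--▸ s9, --b--▸ s14, --c--▸ s15, --c--▸ s3
  s7 = (0 + 0) | c.0 | --c--▸ s16
  s8 = (b.(0 + 0) + d.c.(0 + 0)) | 0 | --b--▸ s16, --d--▸ s17
  s9 = c.(0 + 0) | c.0 | --c--▸ s17, --c--▸ s7
  s10 = (0 + 0) | d.0 | --d--▸ s16
  s11 = c.(0 + 0) | d.0 | --c--▸ s10, --d--▸ s17
  s12 = (0 + 0) | (0 | 0) | ∅
  s13 = (0 + 0) | (0 | (0 + 0)) | ∅
  s14 = c.(0 + 0) | (0 | 0) | --c--▸ s12
  s15 = c.(0 + 0) | (0 | (0 + 0)) | --c--▸ s13
  s16 = (0 + 0) | 0 | ∅
  s17 = c.(0 + 0) | 0 | --c--▸ s16
LTS(Q): 24 reachable states
  t0 = (b.b.(0 + 0) + d.c.(0 + 0)) | (b.(0 | 0) + a.c.0 + (c.0 | (0 + 0) + a.d.0)) | --a--▸ t1, --a--▸ t2, --b--▸ t3, --b--▸ t4, --c--▸ t5, --d--▸ t6
  t1 = (b.b.(0 + 0) + d.c.(0 + 0)) | c.0 | --b--▸ t7, --c--▸ t8, --d--▸ t9
  t2 = (b.b.(0 + 0) + d.c.(0 + 0)) | d.0 | --b--▸ t10, --d--▸ t11, --d--▸ t8
  t3 = (b.b.(0 + 0) + d.c.(0 + 0)) | (0 | 0) | --b--▸ t12, --d--▸ t13
  t4 = b.(0 + 0) | (b.(0 | 0) + a.c.0 + (c.0 | (0 + 0) + a.d.0)) | --a--▸ t10, --a--▸ t7, --b--▸ t12, --b--▸ t14, --c--▸ t15
  t5 = (b.b.(0 + 0) + d.c.(0 + 0)) | (0 | (0 + 0)) | --b--▸ t15, --d--▸ t16
  t6 = c.(0 + 0) | (b.(0 | 0) + a.c.0 + (c.0 | (0 + 0) + a.d.0)) | --a--▸ t11, --a--▸ t9, --b--▸ t13, --c--▸ t14, --c--▸ t16
  t7 = b.(0 + 0) | c.0 | --b--▸ t17, --c--▸ t18
  t8 = (b.b.(0 + 0) + d.c.(0 + 0)) | 0 | --b--▸ t18, --d--▸ t19
  t9 = c.(0 + 0) | c.0 | --c--▸ t17, --c--▸ t19
  t10 = b.(0 + 0) | d.0 | --b--▸ t20, --d--▸ t18
  t11 = c.(0 + 0) | d.0 | --c--▸ t20, --d--▸ t19
  t12 = b.(0 + 0) | (0 | 0) | --b--▸ t21
  t13 = c.(0 + 0) | (0 | 0) | --c--▸ t21
  t14 = (0 + 0) | (b.(0 | 0) + a.c.0 + (c.0 | (0 + 0) + a.d.0)) | --a--▸ t17, --a--▸ t20, --b--▸ t21, --c--▸ t22
  t15 = b.(0 + 0) | (0 | (0 + 0)) | --b--▸ t22
  t16 = c.(0 + 0) | (0 | (0 + 0)) | --c--▸ t22
  t17 = (0 + 0) | c.0 | --c--▸ t23
  t18 = b.(0 + 0) | 0 | --b--▸ t23
  t19 = c.(0 + 0) | 0 | --c--▸ t23
  t20 = (0 + 0) | d.0 | --d--▸ t23
  t21 = (0 + 0) | (0 | 0) | ∅
  t22 = (0 + 0) | (0 | (0 + 0)) | ∅
  t23 = (0 + 0) | 0 | ∅
Bisimilarity quotient blocks:
  B0 = {s0}
  B1 = {s2}
  B2 = {s11, t11}
  B3 = {s14, s15, s17, s7, t13, t16, t17, t19}
  B4 = {s12, s13, s16, t21, t22, t23}
  B5 = {s10, t20}
  B6 = {s4, s5, s8}
  B7 = {s6, t6}
  B8 = {s9, t9}
  B9 = {s3, t14}
  B10 = {s1}
  B11 = {t0}
  B12 = {t3, t5, t8}
  B13 = {t12, t15, t18}
  B14 = {t2}
  B15 = {t10}
  B16 = {t4}
  B17 = {t7}
  B18 = {t1}
s0 ∈ B0, t0 ∈ B11 → different blocks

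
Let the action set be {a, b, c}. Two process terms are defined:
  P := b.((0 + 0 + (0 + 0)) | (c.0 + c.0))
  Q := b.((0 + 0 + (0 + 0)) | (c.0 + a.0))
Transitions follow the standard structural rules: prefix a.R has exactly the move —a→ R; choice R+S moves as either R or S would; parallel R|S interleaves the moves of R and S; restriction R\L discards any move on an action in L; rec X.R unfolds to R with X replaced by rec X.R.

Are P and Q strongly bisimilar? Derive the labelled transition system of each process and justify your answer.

P's transition system — 3 states:
  p0 = b.((0 + 0 + (0 + 0)) | (c.0 + c.0)) has moves ··b··> p1
  p1 = (0 + 0 + (0 + 0)) | (c.0 + c.0) has moves ··c··> p2
  p2 = (0 + 0 + (0 + 0)) | 0 has moves ∅
Q's transition system — 3 states:
  q0 = b.((0 + 0 + (0 + 0)) | (c.0 + a.0)) has moves ··b··> q1
  q1 = (0 + 0 + (0 + 0)) | (c.0 + a.0) has moves ··a··> q2, ··c··> q2
  q2 = (0 + 0 + (0 + 0)) | 0 has moves ∅
Coarsest stable partition (strong bisimilarity classes):
  B0 = {p0}
  B1 = {p1}
  B2 = {p2, q2}
  B3 = {q0}
  B4 = {q1}
p0 ∈ B0, q0 ∈ B3 → different blocks

NO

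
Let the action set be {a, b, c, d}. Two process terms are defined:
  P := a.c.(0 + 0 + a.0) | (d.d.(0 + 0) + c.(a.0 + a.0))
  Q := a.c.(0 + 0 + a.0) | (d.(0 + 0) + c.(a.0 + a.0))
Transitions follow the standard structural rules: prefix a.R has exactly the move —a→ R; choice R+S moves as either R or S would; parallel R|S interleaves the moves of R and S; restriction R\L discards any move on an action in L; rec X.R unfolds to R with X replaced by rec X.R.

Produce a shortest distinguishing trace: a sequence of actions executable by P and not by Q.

dd

LTS(P): 20 reachable states
  u0 = a.c.(0 + 0 + a.0) | (d.d.(0 + 0) + c.(a.0 + a.0)) has moves =a=> u1, =c=> u2, =d=> u3
  u1 = c.(0 + 0 + a.0) | (d.d.(0 + 0) + c.(a.0 + a.0)) has moves =c=> u4, =c=> u5, =d=> u6
  u2 = a.c.(0 + 0 + a.0) | (a.0 + a.0) has moves =a=> u5, =a=> u7
  u3 = a.c.(0 + 0 + a.0) | d.(0 + 0) has moves =a=> u6, =d=> u8
  u4 = (0 + 0 + a.0) | (d.d.(0 + 0) + c.(a.0 + a.0)) has moves =a=> u9, =c=> u10, =d=> u11
  u5 = c.(0 + 0 + a.0) | (a.0 + a.0) has moves =a=> u12, =c=> u10
  u6 = c.(0 + 0 + a.0) | d.(0 + 0) has moves =c=> u11, =d=> u13
  u7 = a.c.(0 + 0 + a.0) | 0 has moves =a=> u12
  u8 = a.c.(0 + 0 + a.0) | (0 + 0) has moves =a=> u13
  u9 = 0 | (d.d.(0 + 0) + c.(a.0 + a.0)) has moves =c=> u14, =d=> u15
  u10 = (0 + 0 + a.0) | (a.0 + a.0) has moves =a=> u14, =a=> u16
  u11 = (0 + 0 + a.0) | d.(0 + 0) has moves =a=> u15, =d=> u17
  u12 = c.(0 + 0 + a.0) | 0 has moves =c=> u16
  u13 = c.(0 + 0 + a.0) | (0 + 0) has moves =c=> u17
  u14 = 0 | (a.0 + a.0) has moves =a=> u18
  u15 = 0 | d.(0 + 0) has moves =d=> u19
  u16 = (0 + 0 + a.0) | 0 has moves =a=> u18
  u17 = (0 + 0 + a.0) | (0 + 0) has moves =a=> u19
  u18 = 0 | 0 has moves deadlocked
  u19 = 0 | (0 + 0) has moves deadlocked
LTS(Q): 16 reachable states
  v0 = a.c.(0 + 0 + a.0) | (d.(0 + 0) + c.(a.0 + a.0)) has moves =a=> v1, =c=> v2, =d=> v3
  v1 = c.(0 + 0 + a.0) | (d.(0 + 0) + c.(a.0 + a.0)) has moves =c=> v4, =c=> v5, =d=> v6
  v2 = a.c.(0 + 0 + a.0) | (a.0 + a.0) has moves =a=> v5, =a=> v7
  v3 = a.c.(0 + 0 + a.0) | (0 + 0) has moves =a=> v6
  v4 = (0 + 0 + a.0) | (d.(0 + 0) + c.(a.0 + a.0)) has moves =a=> v8, =c=> v9, =d=> v10
  v5 = c.(0 + 0 + a.0) | (a.0 + a.0) has moves =a=> v11, =c=> v9
  v6 = c.(0 + 0 + a.0) | (0 + 0) has moves =c=> v10
  v7 = a.c.(0 + 0 + a.0) | 0 has moves =a=> v11
  v8 = 0 | (d.(0 + 0) + c.(a.0 + a.0)) has moves =c=> v12, =d=> v13
  v9 = (0 + 0 + a.0) | (a.0 + a.0) has moves =a=> v12, =a=> v14
  v10 = (0 + 0 + a.0) | (0 + 0) has moves =a=> v13
  v11 = c.(0 + 0 + a.0) | 0 has moves =c=> v14
  v12 = 0 | (a.0 + a.0) has moves =a=> v15
  v13 = 0 | (0 + 0) has moves deadlocked
  v14 = (0 + 0 + a.0) | 0 has moves =a=> v15
  v15 = 0 | 0 has moves deadlocked
Run σ = ⟨dd⟩ on P: start {u0}
  [1] d ⇒ {u3}
  [2] d ⇒ {u8}
  ✓ P
Run σ = ⟨dd⟩ on Q: start {v0}
  [1] d ⇒ {v3}
  [2] d ⇒ ∅  — Q cannot continue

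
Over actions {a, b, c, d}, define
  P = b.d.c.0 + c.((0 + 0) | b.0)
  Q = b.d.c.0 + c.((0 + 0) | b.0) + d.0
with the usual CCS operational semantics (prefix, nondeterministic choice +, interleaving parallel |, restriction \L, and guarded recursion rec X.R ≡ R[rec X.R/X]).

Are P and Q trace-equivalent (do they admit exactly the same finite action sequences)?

traces(P) ≠ traces(Q) — witness ⟨d⟩

Reachable graph of P (6 states):
  m0 = b.d.c.0 + c.((0 + 0) | b.0) ⊢ -b-> m1, -c-> m2
  m1 = d.c.0 ⊢ -d-> m3
  m2 = (0 + 0) | b.0 ⊢ -b-> m4
  m3 = c.0 ⊢ -c-> m5
  m4 = (0 + 0) | 0 ⊢ stopped
  m5 = 0 ⊢ stopped
Reachable graph of Q (6 states):
  n0 = b.d.c.0 + c.((0 + 0) | b.0) + d.0 ⊢ -b-> n1, -c-> n2, -d-> n3
  n1 = d.c.0 ⊢ -d-> n4
  n2 = (0 + 0) | b.0 ⊢ -b-> n5
  n3 = 0 ⊢ stopped
  n4 = c.0 ⊢ -c-> n3
  n5 = (0 + 0) | 0 ⊢ stopped
Run σ = ⟨d⟩ on Q: start {n0}
  [1] d ⇒ {n3}
  — Q admits the full trace.
Run σ = ⟨d⟩ on P: start {m0}
  [1] d ⇒ ∅  — P cannot continue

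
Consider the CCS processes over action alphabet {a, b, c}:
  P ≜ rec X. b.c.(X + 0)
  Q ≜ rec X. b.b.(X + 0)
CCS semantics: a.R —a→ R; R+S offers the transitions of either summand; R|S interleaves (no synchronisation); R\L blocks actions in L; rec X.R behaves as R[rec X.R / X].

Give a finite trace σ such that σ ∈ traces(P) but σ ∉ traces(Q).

Reachable graph of P (3 states):
  p0 = rec X. b.c.(X + 0) → ··b··> p1
  p1 = c.((rec X. b.c.(X + 0)) + 0) → ··c··> p2
  p2 = (rec X. b.c.(X + 0)) + 0 → ··b··> p1
Reachable graph of Q (3 states):
  q0 = rec X. b.b.(X + 0) → ··b··> q1
  q1 = b.((rec X. b.b.(X + 0)) + 0) → ··b··> q2
  q2 = (rec X. b.b.(X + 0)) + 0 → ··b··> q1
Trace ⟨bc⟩ through P, begin at {p0}:
  step 1 (b): {p1}
  step 2 (c): {p2}
  ✓ P
Trace ⟨bc⟩ through Q, begin at {q0}:
  step 1 (b): {q1}
  step 2 (c): ∅  — Q cannot continue

bc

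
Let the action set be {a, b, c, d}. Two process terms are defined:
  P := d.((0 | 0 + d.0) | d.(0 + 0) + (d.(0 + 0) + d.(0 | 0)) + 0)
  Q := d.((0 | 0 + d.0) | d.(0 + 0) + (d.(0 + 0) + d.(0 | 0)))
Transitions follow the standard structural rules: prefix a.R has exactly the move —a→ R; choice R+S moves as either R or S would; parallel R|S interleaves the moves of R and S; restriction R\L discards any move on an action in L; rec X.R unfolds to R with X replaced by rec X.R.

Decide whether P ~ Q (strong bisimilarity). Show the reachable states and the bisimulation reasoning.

Reachable graph of P (7 states):
  p0 = d.((0 | 0 + d.0) | d.(0 + 0) + (d.(0 + 0) + d.(0 | 0)) + 0) has moves —d→ p1
  p1 = (0 | 0 + d.0) | d.(0 + 0) + (d.(0 + 0) + d.(0 | 0)) + 0 has moves —d→ p2, —d→ p3, —d→ p4, —d→ p5
  p2 = (0 | 0 + d.0) | (0 + 0) has moves —d→ p6
  p3 = 0 + 0 has moves stopped
  p4 = 0 | 0 has moves stopped
  p5 = 0 | d.(0 + 0) has moves —d→ p6
  p6 = 0 | (0 + 0) has moves stopped
Reachable graph of Q (7 states):
  q0 = d.((0 | 0 + d.0) | d.(0 + 0) + (d.(0 + 0) + d.(0 | 0))) has moves —d→ q1
  q1 = (0 | 0 + d.0) | d.(0 + 0) + (d.(0 + 0) + d.(0 | 0)) has moves —d→ q2, —d→ q3, —d→ q4, —d→ q5
  q2 = (0 | 0 + d.0) | (0 + 0) has moves —d→ q6
  q3 = 0 + 0 has moves stopped
  q4 = 0 | 0 has moves stopped
  q5 = 0 | d.(0 + 0) has moves —d→ q6
  q6 = 0 | (0 + 0) has moves stopped
Bisimilarity quotient blocks:
  B0 = {p0, q0}
  B1 = {p1, q1}
  B2 = {p3, p4, p6, q3, q4, q6}
  B3 = {p2, p5, q2, q5}
p0 ∈ B0, q0 ∈ B0 → same block

bisimilar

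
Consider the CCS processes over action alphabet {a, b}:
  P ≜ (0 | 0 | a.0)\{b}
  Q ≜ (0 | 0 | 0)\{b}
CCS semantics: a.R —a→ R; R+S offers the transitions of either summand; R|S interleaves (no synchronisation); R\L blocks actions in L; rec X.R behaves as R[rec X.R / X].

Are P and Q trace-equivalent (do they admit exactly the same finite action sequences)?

LTS(P): 2 reachable states
  m0 = (0 | 0 | a.0)\{b} ⊢ -a-> m1
  m1 = (0 | 0 | 0)\{b} ⊢ ∅
LTS(Q): 1 reachable states
  n0 = (0 | 0 | 0)\{b} ⊢ ∅
Trace ⟨a⟩ through P, begin at {m0}:
  step 1 (a): {m1}
  P completes σ.
Trace ⟨a⟩ through Q, begin at {n0}:
  step 1 (a): ∅  — Q cannot continue

trace-distinct — witness ⟨a⟩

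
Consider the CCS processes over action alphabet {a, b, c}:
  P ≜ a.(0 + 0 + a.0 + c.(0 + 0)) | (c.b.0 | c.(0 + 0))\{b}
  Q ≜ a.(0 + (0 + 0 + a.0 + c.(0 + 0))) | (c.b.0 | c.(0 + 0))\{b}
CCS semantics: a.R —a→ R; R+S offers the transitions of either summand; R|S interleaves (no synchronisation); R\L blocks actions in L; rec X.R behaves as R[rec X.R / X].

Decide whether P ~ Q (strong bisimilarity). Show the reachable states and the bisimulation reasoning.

LTS(P): 16 reachable states
  m0 = a.(0 + 0 + a.0 + c.(0 + 0)) | (c.b.0 | c.(0 + 0))\{b} | ··a··> m1, ··c··> m2, ··c··> m3
  m1 = (0 + 0 + a.0 + c.(0 + 0)) | (c.b.0 | c.(0 + 0))\{b} | ··a··> m4, ··c··> m5, ··c··> m6, ··c··> m7
  m2 = a.(0 + 0 + a.0 + c.(0 + 0)) | (b.0 | c.(0 + 0))\{b} | ··a··> m5, ··c··> m8
  m3 = a.(0 + 0 + a.0 + c.(0 + 0)) | (c.b.0 | (0 + 0))\{b} | ··a··> m6, ··c··> m8
  m4 = 0 | (c.b.0 | c.(0 + 0))\{b} | ··c··> m10, ··c··> m9
  m5 = (0 + 0 + a.0 + c.(0 + 0)) | (b.0 | c.(0 + 0))\{b} | ··a··> m9, ··c··> m11, ··c··> m12
  m6 = (0 + 0 + a.0 + c.(0 + 0)) | (c.b.0 | (0 + 0))\{b} | ··a··> m10, ··c··> m11, ··c··> m13
  m7 = (0 + 0) | (c.b.0 | c.(0 + 0))\{b} | ··c··> m12, ··c··> m13
  m8 = a.(0 + 0 + a.0 + c.(0 + 0)) | (b.0 | (0 + 0))\{b} | ··a··> m11
  m9 = 0 | (b.0 | c.(0 + 0))\{b} | ··c··> m14
  m10 = 0 | (c.b.0 | (0 + 0))\{b} | ··c··> m14
  m11 = (0 + 0 + a.0 + c.(0 + 0)) | (b.0 | (0 + 0))\{b} | ··a··> m14, ··c··> m15
  m12 = (0 + 0) | (b.0 | c.(0 + 0))\{b} | ··c··> m15
  m13 = (0 + 0) | (c.b.0 | (0 + 0))\{b} | ··c··> m15
  m14 = 0 | (b.0 | (0 + 0))\{b} | ·
  m15 = (0 + 0) | (b.0 | (0 + 0))\{b} | ·
LTS(Q): 16 reachable states
  n0 = a.(0 + (0 + 0 + a.0 + c.(0 + 0))) | (c.b.0 | c.(0 + 0))\{b} | ··a··> n1, ··c··> n2, ··c··> n3
  n1 = (0 + (0 + 0 + a.0 + c.(0 + 0))) | (c.b.0 | c.(0 + 0))\{b} | ··a··> n4, ··c··> n5, ··c··> n6, ··c··> n7
  n2 = a.(0 + (0 + 0 + a.0 + c.(0 + 0))) | (b.0 | c.(0 + 0))\{b} | ··a··> n5, ··c··> n8
  n3 = a.(0 + (0 + 0 + a.0 + c.(0 + 0))) | (c.b.0 | (0 + 0))\{b} | ··a··> n6, ··c··> n8
  n4 = 0 | (c.b.0 | c.(0 + 0))\{b} | ··c··> n10, ··c··> n9
  n5 = (0 + (0 + 0 + a.0 + c.(0 + 0))) | (b.0 | c.(0 + 0))\{b} | ··a··> n9, ··c··> n11, ··c··> n12
  n6 = (0 + (0 + 0 + a.0 + c.(0 + 0))) | (c.b.0 | (0 + 0))\{b} | ··a··> n10, ··c··> n11, ··c··> n13
  n7 = (0 + 0) | (c.b.0 | c.(0 + 0))\{b} | ··c··> n12, ··c··> n13
  n8 = a.(0 + (0 + 0 + a.0 + c.(0 + 0))) | (b.0 | (0 + 0))\{b} | ··a··> n11
  n9 = 0 | (b.0 | c.(0 + 0))\{b} | ··c··> n14
  n10 = 0 | (c.b.0 | (0 + 0))\{b} | ··c··> n14
  n11 = (0 + (0 + 0 + a.0 + c.(0 + 0))) | (b.0 | (0 + 0))\{b} | ··a··> n14, ··c··> n15
  n12 = (0 + 0) | (b.0 | c.(0 + 0))\{b} | ··c··> n15
  n13 = (0 + 0) | (c.b.0 | (0 + 0))\{b} | ··c··> n15
  n14 = 0 | (b.0 | (0 + 0))\{b} | ·
  n15 = (0 + 0) | (b.0 | (0 + 0))\{b} | ·
Bisimilarity quotient blocks:
  B0 = {m0, n0}
  B1 = {m2, m3, n2, n3}
  B2 = {m5, m6, n5, n6}
  B3 = {m10, m12, m13, m9, n10, n12, n13, n9}
  B4 = {m14, m15, n14, n15}
  B5 = {m11, n11}
  B6 = {m8, n8}
  B7 = {m1, n1}
  B8 = {m4, m7, n4, n7}
m0 ∈ B0, n0 ∈ B0 → same block

bisimilar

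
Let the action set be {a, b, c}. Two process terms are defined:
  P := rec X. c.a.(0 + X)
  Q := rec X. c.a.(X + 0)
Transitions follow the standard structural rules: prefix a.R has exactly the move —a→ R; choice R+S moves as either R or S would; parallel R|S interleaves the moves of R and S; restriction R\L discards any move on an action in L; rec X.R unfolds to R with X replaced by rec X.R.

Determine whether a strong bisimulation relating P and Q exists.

P's transition system — 3 states:
  s0 = rec X. c.a.(0 + X) | -c-> s1
  s1 = a.(0 + (rec X. c.a.(0 + X))) | -a-> s2
  s2 = 0 + (rec X. c.a.(0 + X)) | -c-> s1
Q's transition system — 3 states:
  t0 = rec X. c.a.(X + 0) | -c-> t1
  t1 = a.((rec X. c.a.(X + 0)) + 0) | -a-> t2
  t2 = (rec X. c.a.(X + 0)) + 0 | -c-> t1
Bisimilarity quotient blocks:
  B0 = {s0, s2, t0, t2}
  B1 = {s1, t1}
s0 ∈ B0, t0 ∈ B0 → same block

bisimilar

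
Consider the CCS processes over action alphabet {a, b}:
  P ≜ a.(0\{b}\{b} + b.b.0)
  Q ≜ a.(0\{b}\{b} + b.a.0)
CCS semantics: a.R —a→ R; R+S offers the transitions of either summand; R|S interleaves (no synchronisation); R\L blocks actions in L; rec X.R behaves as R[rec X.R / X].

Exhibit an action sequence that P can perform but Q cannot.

Reachable graph of P (4 states):
  p0 = a.(0\{b}\{b} + b.b.0) → =a=> p1
  p1 = 0\{b}\{b} + b.b.0 → =b=> p2
  p2 = b.0 → =b=> p3
  p3 = 0 → stopped
Reachable graph of Q (4 states):
  q0 = a.(0\{b}\{b} + b.a.0) → =a=> q1
  q1 = 0\{b}\{b} + b.a.0 → =b=> q2
  q2 = a.0 → =a=> q3
  q3 = 0 → stopped
Trace ⟨abb⟩ through P, begin at {p0}:
  [1] a ⇒ {p1}
  [2] b ⇒ {p2}
  [3] b ⇒ {p3}
  ✓ P
Trace ⟨abb⟩ through Q, begin at {q0}:
  [1] a ⇒ {q1}
  [2] b ⇒ {q2}
  [3] b ⇒ ∅ (Q stuck)

abb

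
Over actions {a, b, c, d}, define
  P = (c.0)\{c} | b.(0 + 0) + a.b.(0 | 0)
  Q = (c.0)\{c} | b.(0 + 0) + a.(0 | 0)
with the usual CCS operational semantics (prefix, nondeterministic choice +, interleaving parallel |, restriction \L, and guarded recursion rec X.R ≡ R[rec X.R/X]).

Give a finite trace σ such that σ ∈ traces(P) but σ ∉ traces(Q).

ab

LTS(P): 4 reachable states
  p0 = (c.0)\{c} | b.(0 + 0) + a.b.(0 | 0) | ··a··> p1, ··b··> p2
  p1 = b.(0 | 0) | ··b··> p3
  p2 = (c.0)\{c} | (0 + 0) | stopped
  p3 = 0 | 0 | stopped
LTS(Q): 3 reachable states
  q0 = (c.0)\{c} | b.(0 + 0) + a.(0 | 0) | ··a··> q1, ··b··> q2
  q1 = 0 | 0 | stopped
  q2 = (c.0)\{c} | (0 + 0) | stopped
Run σ = ⟨ab⟩ on P: start {p0}
  step 1 (a): {p1}
  step 2 (b): {p3}
  — P admits the full trace.
Run σ = ⟨ab⟩ on Q: start {q0}
  step 1 (a): {q1}
  step 2 (b): ∅  — Q cannot continue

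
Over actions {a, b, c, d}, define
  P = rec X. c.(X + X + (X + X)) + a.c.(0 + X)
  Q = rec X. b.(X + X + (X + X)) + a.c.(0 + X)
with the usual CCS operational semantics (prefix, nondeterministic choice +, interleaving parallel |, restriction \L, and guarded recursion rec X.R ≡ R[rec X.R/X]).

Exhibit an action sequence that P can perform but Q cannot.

c

Reachable graph of P (4 states):
  m0 = rec X. c.(X + X + (X + X)) + a.c.(0 + X) has moves —a→ m1, —c→ m2
  m1 = c.(0 + (rec X. c.(X + X + (X + X)) + a.c.(0 + X))) has moves —c→ m3
  m2 = (rec X. c.(X + X + (X + X)) + a.c.(0 + X)) + (rec X. c.(X + X + (X + X)) + a.c.(0 + X)) + ((rec X. c.(X + X + (X + X)) + a.c.(0 + X)) + (rec X. c.(X + X + (X + X)) + a.c.(0 + X))) has moves —a→ m1, —c→ m2
  m3 = 0 + (rec X. c.(X + X + (X + X)) + a.c.(0 + X)) has moves —a→ m1, —c→ m2
Reachable graph of Q (4 states):
  n0 = rec X. b.(X + X + (X + X)) + a.c.(0 + X) has moves —a→ n1, —b→ n2
  n1 = c.(0 + (rec X. b.(X + X + (X + X)) + a.c.(0 + X))) has moves —c→ n3
  n2 = (rec X. b.(X + X + (X + X)) + a.c.(0 + X)) + (rec X. b.(X + X + (X + X)) + a.c.(0 + X)) + ((rec X. b.(X + X + (X + X)) + a.c.(0 + X)) + (rec X. b.(X + X + (X + X)) + a.c.(0 + X))) has moves —a→ n1, —b→ n2
  n3 = 0 + (rec X. b.(X + X + (X + X)) + a.c.(0 + X)) has moves —a→ n1, —b→ n2
Run σ = ⟨c⟩ on P: start {m0}
  after c @ step 1: {m2}
  P completes σ.
Run σ = ⟨c⟩ on Q: start {n0}
  after c @ step 1: ∅  — Q cannot continue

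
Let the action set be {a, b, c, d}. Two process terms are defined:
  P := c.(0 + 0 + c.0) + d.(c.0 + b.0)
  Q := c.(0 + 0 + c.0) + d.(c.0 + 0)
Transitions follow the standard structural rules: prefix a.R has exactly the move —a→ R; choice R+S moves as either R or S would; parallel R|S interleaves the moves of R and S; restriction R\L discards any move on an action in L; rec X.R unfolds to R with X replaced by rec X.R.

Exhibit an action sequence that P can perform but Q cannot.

Reachable graph of P (4 states):
  m0 = c.(0 + 0 + c.0) + d.(c.0 + b.0) → ··c··> m1, ··d··> m2
  m1 = 0 + 0 + c.0 → ··c··> m3
  m2 = c.0 + b.0 → ··b··> m3, ··c··> m3
  m3 = 0 → deadlocked
Reachable graph of Q (4 states):
  n0 = c.(0 + 0 + c.0) + d.(c.0 + 0) → ··c··> n1, ··d··> n2
  n1 = 0 + 0 + c.0 → ··c··> n3
  n2 = c.0 + 0 → ··c··> n3
  n3 = 0 → deadlocked
Trace ⟨db⟩ through P, begin at {m0}:
  step 1 (d): {m2}
  step 2 (b): {m3}
  P completes σ.
Trace ⟨db⟩ through Q, begin at {n0}:
  step 1 (d): {n2}
  step 2 (b): no successor for Q

db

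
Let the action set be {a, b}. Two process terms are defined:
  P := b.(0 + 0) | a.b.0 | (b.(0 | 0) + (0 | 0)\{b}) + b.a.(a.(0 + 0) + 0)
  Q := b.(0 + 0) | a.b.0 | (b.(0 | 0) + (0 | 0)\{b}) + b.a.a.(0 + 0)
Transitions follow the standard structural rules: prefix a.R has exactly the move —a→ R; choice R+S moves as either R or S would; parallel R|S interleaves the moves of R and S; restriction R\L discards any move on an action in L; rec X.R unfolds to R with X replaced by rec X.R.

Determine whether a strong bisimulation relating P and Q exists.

P ~ Q

P's transition system — 15 states:
  u0 = b.(0 + 0) | a.b.0 | (b.(0 | 0) + (0 | 0)\{b}) + b.a.(a.(0 + 0) + 0) :: -a-> u1, -b-> u2, -b-> u3, -b-> u4
  u1 = b.(0 + 0) | b.0 | (b.(0 | 0) + (0 | 0)\{b}) :: -b-> u5, -b-> u6, -b-> u7
  u2 = (0 + 0) | a.b.0 | (b.(0 | 0) + (0 | 0)\{b}) :: -a-> u5, -b-> u8
  u3 = a.(a.(0 + 0) + 0) :: -a-> u9
  u4 = b.(0 + 0) | a.b.0 | (0 | 0) :: -a-> u7, -b-> u8
  u5 = (0 + 0) | b.0 | (b.(0 | 0) + (0 | 0)\{b}) :: -b-> u10, -b-> u11
  u6 = b.(0 + 0) | 0 | (b.(0 | 0) + (0 | 0)\{b}) :: -b-> u10, -b-> u12
  u7 = b.(0 + 0) | b.0 | (0 | 0) :: -b-> u11, -b-> u12
  u8 = (0 + 0) | a.b.0 | (0 | 0) :: -a-> u11
  u9 = a.(0 + 0) + 0 :: -a-> u13
  u10 = (0 + 0) | 0 | (b.(0 | 0) + (0 | 0)\{b}) :: -b-> u14
  u11 = (0 + 0) | b.0 | (0 | 0) :: -b-> u14
  u12 = b.(0 + 0) | 0 | (0 | 0) :: -b-> u14
  u13 = 0 + 0 :: deadlocked
  u14 = (0 + 0) | 0 | (0 | 0) :: deadlocked
Q's transition system — 15 states:
  v0 = b.(0 + 0) | a.b.0 | (b.(0 | 0) + (0 | 0)\{b}) + b.a.a.(0 + 0) :: -a-> v1, -b-> v2, -b-> v3, -b-> v4
  v1 = b.(0 + 0) | b.0 | (b.(0 | 0) + (0 | 0)\{b}) :: -b-> v5, -b-> v6, -b-> v7
  v2 = (0 + 0) | a.b.0 | (b.(0 | 0) + (0 | 0)\{b}) :: -a-> v5, -b-> v8
  v3 = a.a.(0 + 0) :: -a-> v9
  v4 = b.(0 + 0) | a.b.0 | (0 | 0) :: -a-> v7, -b-> v8
  v5 = (0 + 0) | b.0 | (b.(0 | 0) + (0 | 0)\{b}) :: -b-> v10, -b-> v11
  v6 = b.(0 + 0) | 0 | (b.(0 | 0) + (0 | 0)\{b}) :: -b-> v10, -b-> v12
  v7 = b.(0 + 0) | b.0 | (0 | 0) :: -b-> v11, -b-> v12
  v8 = (0 + 0) | a.b.0 | (0 | 0) :: -a-> v11
  v9 = a.(0 + 0) :: -a-> v13
  v10 = (0 + 0) | 0 | (b.(0 | 0) + (0 | 0)\{b}) :: -b-> v14
  v11 = (0 + 0) | b.0 | (0 | 0) :: -b-> v14
  v12 = b.(0 + 0) | 0 | (0 | 0) :: -b-> v14
  v13 = 0 + 0 :: deadlocked
  v14 = (0 + 0) | 0 | (0 | 0) :: deadlocked
Partition-refinement fixed point:
  B0 = {u0, v0}
  B1 = {u2, u4, v2, v4}
  B2 = {u8, v8}
  B3 = {u10, u11, u12, v10, v11, v12}
  B4 = {u13, u14, v13, v14}
  B5 = {u5, u6, u7, v5, v6, v7}
  B6 = {u3, v3}
  B7 = {u9, v9}
  B8 = {u1, v1}
u0 ∈ B0, v0 ∈ B0 → same block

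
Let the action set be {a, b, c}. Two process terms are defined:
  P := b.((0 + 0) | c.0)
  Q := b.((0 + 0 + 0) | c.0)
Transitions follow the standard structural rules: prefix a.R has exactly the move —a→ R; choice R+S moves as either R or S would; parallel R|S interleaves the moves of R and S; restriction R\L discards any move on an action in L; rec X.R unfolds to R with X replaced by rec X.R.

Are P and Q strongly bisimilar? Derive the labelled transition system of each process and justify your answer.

bisimilar

LTS(P): 3 reachable states
  u0 = b.((0 + 0) | c.0) ⊢ -b-> u1
  u1 = (0 + 0) | c.0 ⊢ -c-> u2
  u2 = (0 + 0) | 0 ⊢ deadlocked
LTS(Q): 3 reachable states
  v0 = b.((0 + 0 + 0) | c.0) ⊢ -b-> v1
  v1 = (0 + 0 + 0) | c.0 ⊢ -c-> v2
  v2 = (0 + 0 + 0) | 0 ⊢ deadlocked
Bisimilarity quotient blocks:
  B0 = {u0, v0}
  B1 = {u1, v1}
  B2 = {u2, v2}
u0 ∈ B0, v0 ∈ B0 → same block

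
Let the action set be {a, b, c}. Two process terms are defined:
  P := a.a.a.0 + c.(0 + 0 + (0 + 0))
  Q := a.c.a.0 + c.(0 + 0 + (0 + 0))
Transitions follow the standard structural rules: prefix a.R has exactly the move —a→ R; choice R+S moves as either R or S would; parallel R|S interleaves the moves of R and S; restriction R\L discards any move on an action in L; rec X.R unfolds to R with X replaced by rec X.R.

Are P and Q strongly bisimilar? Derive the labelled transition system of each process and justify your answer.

P's transition system — 5 states:
  u0 = a.a.a.0 + c.(0 + 0 + (0 + 0)) | ··a··> u1, ··c··> u2
  u1 = a.a.0 | ··a··> u3
  u2 = 0 + 0 + (0 + 0) | stopped
  u3 = a.0 | ··a··> u4
  u4 = 0 | stopped
Q's transition system — 5 states:
  v0 = a.c.a.0 + c.(0 + 0 + (0 + 0)) | ··a··> v1, ··c··> v2
  v1 = c.a.0 | ··c··> v3
  v2 = 0 + 0 + (0 + 0) | stopped
  v3 = a.0 | ··a··> v4
  v4 = 0 | stopped
Partition-refinement fixed point:
  B0 = {u0}
  B1 = {u2, u4, v2, v4}
  B2 = {u1}
  B3 = {u3, v3}
  B4 = {v0}
  B5 = {v1}
u0 ∈ B0, v0 ∈ B4 → different blocks

not bisimilar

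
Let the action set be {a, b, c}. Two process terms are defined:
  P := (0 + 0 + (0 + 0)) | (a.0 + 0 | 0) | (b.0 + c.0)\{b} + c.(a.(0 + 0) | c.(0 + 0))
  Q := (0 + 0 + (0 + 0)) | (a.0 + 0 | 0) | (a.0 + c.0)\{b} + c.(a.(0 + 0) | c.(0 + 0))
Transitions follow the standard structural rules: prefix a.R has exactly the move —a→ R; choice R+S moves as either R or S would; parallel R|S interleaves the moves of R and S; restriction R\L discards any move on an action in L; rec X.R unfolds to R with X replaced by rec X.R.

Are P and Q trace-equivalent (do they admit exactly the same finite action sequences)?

P's transition system — 8 states:
  s0 = (0 + 0 + (0 + 0)) | (a.0 + 0 | 0) | (b.0 + c.0)\{b} + c.(a.(0 + 0) | c.(0 + 0)) ⊢ --a--▸ s1, --c--▸ s2, --c--▸ s3
  s1 = (0 + 0 + (0 + 0)) | 0 | (b.0 + c.0)\{b} ⊢ --c--▸ s4
  s2 = (0 + 0 + (0 + 0)) | (a.0 + 0 | 0) | 0\{b} ⊢ --a--▸ s4
  s3 = a.(0 + 0) | c.(0 + 0) ⊢ --a--▸ s5, --c--▸ s6
  s4 = (0 + 0 + (0 + 0)) | 0 | 0\{b} ⊢ (no moves)
  s5 = (0 + 0) | c.(0 + 0) ⊢ --c--▸ s7
  s6 = a.(0 + 0) | (0 + 0) ⊢ --a--▸ s7
  s7 = (0 + 0) | (0 + 0) ⊢ (no moves)
Q's transition system — 8 states:
  t0 = (0 + 0 + (0 + 0)) | (a.0 + 0 | 0) | (a.0 + c.0)\{b} + c.(a.(0 + 0) | c.(0 + 0)) ⊢ --a--▸ t1, --a--▸ t2, --c--▸ t1, --c--▸ t3
  t1 = (0 + 0 + (0 + 0)) | (a.0 + 0 | 0) | 0\{b} ⊢ --a--▸ t4
  t2 = (0 + 0 + (0 + 0)) | 0 | (a.0 + c.0)\{b} ⊢ --a--▸ t4, --c--▸ t4
  t3 = a.(0 + 0) | c.(0 + 0) ⊢ --a--▸ t5, --c--▸ t6
  t4 = (0 + 0 + (0 + 0)) | 0 | 0\{b} ⊢ (no moves)
  t5 = (0 + 0) | c.(0 + 0) ⊢ --c--▸ t7
  t6 = a.(0 + 0) | (0 + 0) ⊢ --a--▸ t7
  t7 = (0 + 0) | (0 + 0) ⊢ (no moves)
Executing aa from Q (initial set {t0}):
  step 1 (a): {t1, t2}
  step 2 (a): {t4}
  Q completes σ.
Executing aa from P (initial set {s0}):
  step 1 (a): {s1}
  step 2 (a): no successor for P

traces(P) ≠ traces(Q) — witness ⟨aa⟩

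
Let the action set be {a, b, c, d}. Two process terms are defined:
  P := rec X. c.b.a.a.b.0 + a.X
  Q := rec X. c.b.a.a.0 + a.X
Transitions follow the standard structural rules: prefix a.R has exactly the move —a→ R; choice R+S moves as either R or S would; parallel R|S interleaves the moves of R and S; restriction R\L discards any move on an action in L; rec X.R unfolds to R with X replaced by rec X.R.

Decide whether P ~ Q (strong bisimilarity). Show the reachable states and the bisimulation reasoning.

P's transition system — 6 states:
  u0 = rec X. c.b.a.a.b.0 + a.X has moves =a=> u0, =c=> u1
  u1 = b.a.a.b.0 has moves =b=> u2
  u2 = a.a.b.0 has moves =a=> u3
  u3 = a.b.0 has moves =a=> u4
  u4 = b.0 has moves =b=> u5
  u5 = 0 has moves deadlocked
Q's transition system — 5 states:
  v0 = rec X. c.b.a.a.0 + a.X has moves =a=> v0, =c=> v1
  v1 = b.a.a.0 has moves =b=> v2
  v2 = a.a.0 has moves =a=> v3
  v3 = a.0 has moves =a=> v4
  v4 = 0 has moves deadlocked
Bisimilarity quotient blocks:
  B0 = {u0}
  B1 = {u1}
  B2 = {u2}
  B3 = {u3}
  B4 = {u4}
  B5 = {u5, v4}
  B6 = {v0}
  B7 = {v1}
  B8 = {v2}
  B9 = {v3}
u0 ∈ B0, v0 ∈ B6 → different blocks

P ≁ Q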